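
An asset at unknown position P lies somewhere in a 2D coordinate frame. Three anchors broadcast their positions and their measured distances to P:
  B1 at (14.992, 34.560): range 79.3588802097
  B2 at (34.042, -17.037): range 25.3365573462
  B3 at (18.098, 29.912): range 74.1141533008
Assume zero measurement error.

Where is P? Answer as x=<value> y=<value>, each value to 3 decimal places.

x=34.476 y=-42.370

eq1: (x − 14.992)² + (y − 34.560)² = 79.3588802097²
eq2: (x − 34.042)² + (y + 17.037)² = 25.3365573462²
eq3: (x − 18.098)² + (y − 29.912)² = 74.1141533008²
eq1−eq2, eq1−eq3 (x²,y² cancel):
  38.100·x − 103.194·y = 5685.854199
  6.212·x − 9.296·y = 608.035833
det = 38.100·-9.296 − -103.194·6.212 = 286.863528
x = (5685.854199·-9.296 − -103.194·608.035833) / 286.863528 = 34.476147
y = (38.100·608.035833 − 5685.854199·6.212) / 286.863528 = -42.369837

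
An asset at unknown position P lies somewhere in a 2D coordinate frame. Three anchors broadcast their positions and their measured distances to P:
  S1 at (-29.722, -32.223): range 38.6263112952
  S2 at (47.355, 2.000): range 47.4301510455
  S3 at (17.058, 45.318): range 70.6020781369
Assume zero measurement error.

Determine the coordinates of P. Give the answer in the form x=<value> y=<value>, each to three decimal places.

eq1: (x + 29.722)² + (y + 32.223)² = 38.6263112952²
eq2: (x − 47.355)² + (y − 2.000)² = 47.4301510455²
eq3: (x − 17.058)² + (y − 45.318)² = 70.6020781369²
eq2−eq1, eq2−eq3 (x²,y² cancel):
  -154.154·x − 68.446·y = 432.850292
  -60.594·x + 86.636·y = -2636.833746
det = -154.154·86.636 − -68.446·-60.594 = -17502.702868
x = (432.850292·86.636 − -68.446·-2636.833746) / -17502.702868 = 8.169041
y = (-154.154·-2636.833746 − 432.850292·-60.594) / -17502.702868 = -24.722273

x=8.169 y=-24.722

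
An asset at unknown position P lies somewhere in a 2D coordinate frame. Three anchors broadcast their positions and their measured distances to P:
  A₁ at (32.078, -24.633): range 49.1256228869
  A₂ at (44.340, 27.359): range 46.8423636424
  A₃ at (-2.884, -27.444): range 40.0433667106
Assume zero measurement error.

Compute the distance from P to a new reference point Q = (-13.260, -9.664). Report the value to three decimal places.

eq1: (x − 32.078)² + (y + 24.633)² = 49.1256228869²
eq2: (x − 44.340)² + (y − 27.359)² = 46.8423636424²
eq3: (x + 2.884)² + (y + 27.444)² = 40.0433667106²
eq1−eq2, eq1−eq3 (x²,y² cancel):
  24.524·x + 103.984·y = 1297.887500
  -69.924·x − 5.622·y = -64.436574
det = 24.524·-5.622 − 103.984·-69.924 = 7133.103288
x = (1297.887500·-5.622 − 103.984·-64.436574) / 7133.103288 = -0.083603
y = (24.524·-64.436574 − 1297.887500·-69.924) / 7133.103288 = 12.501325
|P − Q| = √((-0.083603 − -13.260)² + (12.501325 − -9.664)²) = 25.786025

25.786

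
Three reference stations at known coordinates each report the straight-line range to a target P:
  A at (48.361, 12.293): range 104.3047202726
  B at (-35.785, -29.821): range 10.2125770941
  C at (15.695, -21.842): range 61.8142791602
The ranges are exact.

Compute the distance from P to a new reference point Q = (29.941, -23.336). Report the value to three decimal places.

eq1: (x − 48.361)² + (y − 12.293)² = 104.3047202726²
eq2: (x + 35.785)² + (y + 29.821)² = 10.2125770941²
eq3: (x − 15.695)² + (y + 21.842)² = 61.8142791602²
eq1−eq2, eq1−eq3 (x²,y² cancel):
  -168.292·x − 84.228·y = 10455.132036
  -65.332·x − 68.270·y = 5291.971382
det = -168.292·-68.270 − -84.228·-65.332 = 5986.511144
x = (10455.132036·-68.270 − -84.228·5291.971382) / 5986.511144 = -44.773941
y = (-168.292·5291.971382 − 10455.132036·-65.332) / 5986.511144 = -34.668233
|P − Q| = √((-44.773941 − 29.941)² + (-34.668233 − -23.336)²) = 75.569451

75.569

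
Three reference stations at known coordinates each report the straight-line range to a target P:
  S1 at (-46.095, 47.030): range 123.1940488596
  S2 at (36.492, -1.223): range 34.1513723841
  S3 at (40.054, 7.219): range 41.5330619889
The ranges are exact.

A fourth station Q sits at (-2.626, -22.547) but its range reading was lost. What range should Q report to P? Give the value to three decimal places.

50.800

eq1: (x + 46.095)² + (y − 47.030)² = 123.1940488596²
eq2: (x − 36.492)² + (y + 1.223)² = 34.1513723841²
eq3: (x − 40.054)² + (y − 7.219)² = 41.5330619889²
eq3−eq2, eq3−eq1 (x²,y² cancel):
  -7.124·x − 16.884·y = 235.403918
  -172.298·x + 79.622·y = -10771.645388
det = -7.124·79.622 − -16.884·-172.298 = -3476.306560
x = (235.403918·79.622 − -16.884·-10771.645388) / -3476.306560 = 46.924840
y = (-7.124·-10771.645388 − 235.403918·-172.298) / -3476.306560 = -33.741796
|P − Q| = √((46.924840 − -2.626)² + (-33.741796 − -22.547)²) = 50.799697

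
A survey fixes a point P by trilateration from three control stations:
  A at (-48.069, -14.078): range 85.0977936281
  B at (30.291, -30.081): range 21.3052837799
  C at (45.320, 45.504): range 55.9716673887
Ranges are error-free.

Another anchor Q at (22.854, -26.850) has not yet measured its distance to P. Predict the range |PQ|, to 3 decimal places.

eq1: (x + 48.069)² + (y + 14.078)² = 85.0977936281²
eq2: (x − 30.291)² + (y + 30.081)² = 21.3052837799²
eq3: (x − 45.320)² + (y − 45.504)² = 55.9716673887²
eq3−eq1, eq3−eq2 (x²,y² cancel):
  -186.778·x − 119.164·y = -5724.504501
  -30.058·x − 151.170·y = 376.807259
det = -186.778·-151.170 − -119.164·-30.058 = 24653.398748
x = (-5724.504501·-151.170 − -119.164·376.807259) / 24653.398748 = 36.922909
y = (-186.778·376.807259 − -5724.504501·-30.058) / 24653.398748 = -9.834200
|P − Q| = √((36.922909 − 22.854)² + (-9.834200 − -26.850)²) = 22.078760

22.079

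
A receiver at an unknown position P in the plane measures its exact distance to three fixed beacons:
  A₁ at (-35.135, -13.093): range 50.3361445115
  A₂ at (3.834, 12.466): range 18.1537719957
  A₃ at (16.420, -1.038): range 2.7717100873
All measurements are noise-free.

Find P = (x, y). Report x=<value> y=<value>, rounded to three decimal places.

eq1: (x + 35.135)² + (y + 13.093)² = 50.3361445115²
eq2: (x − 3.834)² + (y − 12.466)² = 18.1537719957²
eq3: (x − 16.420)² + (y + 1.038)² = 2.7717100873²
eq1−eq3, eq1−eq2 (x²,y² cancel):
  103.110·x + 24.110·y = 1390.844037
  77.938·x + 51.118·y = 968.373845
det = 103.110·51.118 − 24.110·77.938 = 3391.691800
x = (1390.844037·51.118 − 24.110·968.373845) / 3391.691800 = 14.078423
y = (103.110·968.373845 − 1390.844037·77.938) / 3391.691800 = -2.521036

x=14.078 y=-2.521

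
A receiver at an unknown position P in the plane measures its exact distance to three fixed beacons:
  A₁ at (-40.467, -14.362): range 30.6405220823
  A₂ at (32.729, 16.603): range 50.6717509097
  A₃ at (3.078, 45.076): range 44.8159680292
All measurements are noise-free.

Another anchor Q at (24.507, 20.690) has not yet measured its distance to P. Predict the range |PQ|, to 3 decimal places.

eq1: (x + 40.467)² + (y + 14.362)² = 30.6405220823²
eq2: (x − 32.729)² + (y − 16.603)² = 50.6717509097²
eq3: (x − 3.078)² + (y − 45.076)² = 44.8159680292²
eq3−eq2, eq3−eq1 (x²,y² cancel):
  59.302·x − 56.946·y = -1253.628160
  -87.090·x − 118.876·y = 872.154670
det = 59.302·-118.876 − -56.946·-87.090 = -12009.011692
x = (-1253.628160·-118.876 − -56.946·872.154670) / -12009.011692 = -16.545243
y = (59.302·872.154670 − -1253.628160·-87.090) / -12009.011692 = 4.784570
|P − Q| = √((-16.545243 − 24.507)² + (4.784570 − 20.690)²) = 44.025781

44.026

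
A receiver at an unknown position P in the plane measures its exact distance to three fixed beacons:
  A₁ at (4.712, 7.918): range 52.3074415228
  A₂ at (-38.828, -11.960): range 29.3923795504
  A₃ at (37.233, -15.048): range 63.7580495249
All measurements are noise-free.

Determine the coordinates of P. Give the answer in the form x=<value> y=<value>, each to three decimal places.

eq1: (x − 4.712)² + (y − 7.918)² = 52.3074415228²
eq2: (x + 38.828)² + (y + 11.960)² = 29.3923795504²
eq3: (x − 37.233)² + (y + 15.048)² = 63.7580495249²
eq2−eq3, eq2−eq1 (x²,y² cancel):
  152.122·x − 6.176·y = -3239.093495
  87.080·x + 39.756·y = -3437.913979
det = 152.122·39.756 − -6.176·87.080 = 6585.568312
x = (-3239.093495·39.756 − -6.176·-3437.913979) / 6585.568312 = -22.777982
y = (152.122·-3437.913979 − -3239.093495·87.080) / 6585.568312 = -36.583341

x=-22.778 y=-36.583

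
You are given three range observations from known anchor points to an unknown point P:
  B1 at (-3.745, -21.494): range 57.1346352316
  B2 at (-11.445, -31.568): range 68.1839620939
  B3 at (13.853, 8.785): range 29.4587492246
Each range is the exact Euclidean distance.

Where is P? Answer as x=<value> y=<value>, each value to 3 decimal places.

eq1: (x + 3.745)² + (y + 21.494)² = 57.1346352316²
eq2: (x + 11.445)² + (y + 31.568)² = 68.1839620939²
eq3: (x − 13.853)² + (y − 8.785)² = 29.4587492246²
eq3−eq2, eq3−eq1 (x²,y² cancel):
  -50.596·x − 80.706·y = -2922.789966
  -35.196·x − 60.558·y = -2189.613410
det = -50.596·-60.558 − -80.706·-35.196 = 223.464192
x = (-2922.789966·-60.558 − -80.706·-2189.613410) / 223.464192 = 1.268100
y = (-50.596·-2189.613410 − -2922.789966·-35.196) / 223.464192 = 35.420281

x=1.268 y=35.420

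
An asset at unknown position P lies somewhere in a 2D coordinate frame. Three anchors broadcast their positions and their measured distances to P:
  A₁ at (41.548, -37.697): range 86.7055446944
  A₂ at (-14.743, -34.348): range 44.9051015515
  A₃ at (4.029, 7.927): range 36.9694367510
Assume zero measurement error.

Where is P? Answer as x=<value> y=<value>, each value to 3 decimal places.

x=-32.921 y=6.713

eq1: (x − 41.548)² + (y + 37.697)² = 86.7055446944²
eq2: (x + 14.743)² + (y + 34.348)² = 44.9051015515²
eq3: (x − 4.029)² + (y − 7.927)² = 36.9694367510²
eq2−eq3, eq2−eq1 (x²,y² cancel):
  37.544·x + 84.550·y = -668.342091
  112.582·x − 6.698·y = -3751.224375
det = 37.544·-6.698 − 84.550·112.582 = -9770.277812
x = (-668.342091·-6.698 − 84.550·-3751.224375) / -9770.277812 = -32.920515
y = (37.544·-3751.224375 − -668.342091·112.582) / -9770.277812 = 6.713492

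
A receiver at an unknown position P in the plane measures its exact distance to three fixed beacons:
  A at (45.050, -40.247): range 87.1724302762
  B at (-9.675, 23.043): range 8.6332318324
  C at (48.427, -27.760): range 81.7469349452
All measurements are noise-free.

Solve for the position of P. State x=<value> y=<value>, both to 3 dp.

eq1: (x − 45.050)² + (y + 40.247)² = 87.1724302762²
eq2: (x + 9.675)² + (y − 23.043)² = 8.6332318324²
eq3: (x − 48.427)² + (y + 27.760)² = 81.7469349452²
eq1−eq2, eq1−eq3 (x²,y² cancel):
  -109.450·x + 126.580·y = 4499.761873
  6.754·x + 24.974·y = 382.939647
det = -109.450·24.974 − 126.580·6.754 = -3588.325620
x = (4499.761873·24.974 − 126.580·382.939647) / -3588.325620 = -17.809017
y = (-109.450·382.939647 − 4499.761873·6.754) / -3588.325620 = 20.149826

x=-17.809 y=20.150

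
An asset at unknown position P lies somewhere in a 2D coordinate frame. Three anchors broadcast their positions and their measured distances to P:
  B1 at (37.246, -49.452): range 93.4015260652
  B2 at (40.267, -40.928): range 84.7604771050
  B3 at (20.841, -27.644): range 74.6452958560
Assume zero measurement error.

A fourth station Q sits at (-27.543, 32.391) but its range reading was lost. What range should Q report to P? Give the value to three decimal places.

eq1: (x − 37.246)² + (y + 49.452)² = 93.4015260652²
eq2: (x − 40.267)² + (y + 40.928)² = 84.7604771050²
eq3: (x − 20.841)² + (y + 27.644)² = 74.6452958560²
eq2−eq3, eq2−eq1 (x²,y² cancel):
  -38.852·x + 26.568·y = -485.576170
  -6.042·x − 17.048·y = -1003.274245
det = -38.852·-17.048 − 26.568·-6.042 = 822.872752
x = (-485.576170·-17.048 − 26.568·-1003.274245) / 822.872752 = 42.452606
y = (-38.852·-1003.274245 − -485.576170·-6.042) / 822.872752 = 43.804294
|P − Q| = √((42.452606 − -27.543)² + (43.804294 − 32.391)²) = 70.920012

70.920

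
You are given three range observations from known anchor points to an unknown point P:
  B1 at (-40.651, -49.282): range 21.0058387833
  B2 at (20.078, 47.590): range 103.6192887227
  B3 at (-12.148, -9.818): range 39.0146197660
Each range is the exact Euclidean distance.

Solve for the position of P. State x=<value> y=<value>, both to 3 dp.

x=-19.679 y=-48.099

eq1: (x + 40.651)² + (y + 49.282)² = 21.0058387833²
eq2: (x − 20.078)² + (y − 47.590)² = 103.6192887227²
eq3: (x + 12.148)² + (y + 9.818)² = 39.0146197660²
eq2−eq3, eq2−eq1 (x²,y² cancel):
  -64.452·x − 114.816·y = 6790.849284
  -121.458·x − 193.744·y = 11708.996873
det = -64.452·-193.744 − -114.816·-121.458 = -1458.133440
x = (6790.849284·-193.744 − -114.816·11708.996873) / -1458.133440 = -19.678502
y = (-64.452·11708.996873 − 6790.849284·-121.458) / -1458.133440 = -48.098963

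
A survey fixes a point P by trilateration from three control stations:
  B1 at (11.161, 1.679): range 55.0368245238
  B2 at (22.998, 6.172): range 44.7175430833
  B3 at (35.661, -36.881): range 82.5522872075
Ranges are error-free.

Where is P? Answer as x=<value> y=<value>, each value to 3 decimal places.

x=44.913 y=45.151

eq1: (x − 11.161)² + (y − 1.679)² = 55.0368245238²
eq2: (x − 22.998)² + (y − 6.172)² = 44.7175430833²
eq3: (x − 35.661)² + (y + 36.881)² = 82.5522872075²
eq3−eq1, eq3−eq2 (x²,y² cancel):
  -49.000·x + 77.120·y = 1281.299950
  -25.326·x + 86.106·y = 2750.307970
det = -49.000·86.106 − 77.120·-25.326 = -2266.052880
x = (1281.299950·86.106 − 77.120·2750.307970) / -2266.052880 = 44.913399
y = (-49.000·2750.307970 − 1281.299950·-25.326) / -2266.052880 = 45.151148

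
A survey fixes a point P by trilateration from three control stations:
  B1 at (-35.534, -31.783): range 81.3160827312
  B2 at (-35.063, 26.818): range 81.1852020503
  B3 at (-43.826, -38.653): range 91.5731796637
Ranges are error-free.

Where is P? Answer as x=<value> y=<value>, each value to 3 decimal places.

eq1: (x + 35.534)² + (y + 31.783)² = 81.3160827312²
eq2: (x + 35.063)² + (y − 26.818)² = 81.1852020503²
eq3: (x + 43.826)² + (y + 38.653)² = 91.5731796637²
eq3−eq1, eq3−eq2 (x²,y² cancel):
  16.584·x + 13.740·y = 631.393483
  17.526·x + 130.942·y = 328.456610
det = 16.584·130.942 − 13.740·17.526 = 1930.734888
x = (631.393483·130.942 − 13.740·328.456610) / 1930.734888 = 40.483513
y = (16.584·328.456610 − 631.393483·17.526) / 1930.734888 = -2.910124

x=40.484 y=-2.910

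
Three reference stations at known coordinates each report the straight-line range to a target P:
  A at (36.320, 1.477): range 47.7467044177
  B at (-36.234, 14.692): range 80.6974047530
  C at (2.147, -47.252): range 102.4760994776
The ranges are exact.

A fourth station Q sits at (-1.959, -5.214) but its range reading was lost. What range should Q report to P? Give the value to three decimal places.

66.768

eq1: (x − 36.320)² + (y − 1.477)² = 47.7467044177²
eq2: (x + 36.234)² + (y − 14.692)² = 80.6974047530²
eq3: (x − 2.147)² + (y + 47.252)² = 102.4760994776²
eq1−eq3, eq1−eq2 (x²,y² cancel):
  -68.346·x − 97.458·y = -7305.565997
  -145.108·x + 26.430·y = -4024.889660
det = -68.346·26.430 − -97.458·-145.108 = -15948.320244
x = (-7305.565997·26.430 − -97.458·-4024.889660) / -15948.320244 = 36.702536
y = (-68.346·-4024.889660 − -7305.565997·-145.108) / -15948.320244 = 49.222172
|P − Q| = √((36.702536 − -1.959)² + (49.222172 − -5.214)²) = 66.768340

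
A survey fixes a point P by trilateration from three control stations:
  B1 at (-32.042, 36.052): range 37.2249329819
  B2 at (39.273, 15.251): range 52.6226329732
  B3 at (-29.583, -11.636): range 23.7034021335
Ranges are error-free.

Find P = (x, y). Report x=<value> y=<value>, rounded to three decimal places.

eq1: (x + 32.042)² + (y − 36.052)² = 37.2249329819²
eq2: (x − 39.273)² + (y − 15.251)² = 52.6226329732²
eq3: (x + 29.583)² + (y + 11.636)² = 23.7034021335²
eq1−eq3, eq1−eq2 (x²,y² cancel):
  4.918·x − 95.376·y = -492.041720
  142.630·x − 41.602·y = -1934.920804
det = 4.918·-41.602 − -95.376·142.630 = 13398.880244
x = (-492.041720·-41.602 − -95.376·-1934.920804) / 13398.880244 = -12.245433
y = (4.918·-1934.920804 − -492.041720·142.630) / 13398.880244 = 4.527540

x=-12.245 y=4.528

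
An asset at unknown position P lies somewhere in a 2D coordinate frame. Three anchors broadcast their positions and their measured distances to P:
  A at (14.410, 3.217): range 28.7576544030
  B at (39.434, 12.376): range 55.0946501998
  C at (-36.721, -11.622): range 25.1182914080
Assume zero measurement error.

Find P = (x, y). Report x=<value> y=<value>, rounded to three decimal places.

eq1: (x − 14.410)² + (y − 3.217)² = 28.7576544030²
eq2: (x − 39.434)² + (y − 12.376)² = 55.0946501998²
eq3: (x + 36.721)² + (y + 11.622)² = 25.1182914080²
eq1−eq2, eq1−eq3 (x²,y² cancel):
  50.048·x + 18.318·y = -718.209251
  -102.262·x − 29.678·y = 1461.579660
det = 50.048·-29.678 − 18.318·-102.262 = 387.910772
x = (-718.209251·-29.678 − 18.318·1461.579660) / 387.910772 = -14.070767
y = (50.048·1461.579660 − -718.209251·-102.262) / 387.910772 = -0.764030

x=-14.071 y=-0.764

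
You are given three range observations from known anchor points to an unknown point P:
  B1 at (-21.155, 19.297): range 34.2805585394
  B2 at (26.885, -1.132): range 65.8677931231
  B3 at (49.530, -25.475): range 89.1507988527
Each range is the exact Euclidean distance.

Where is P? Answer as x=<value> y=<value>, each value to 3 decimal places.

x=-38.332 y=-10.370

eq1: (x + 21.155)² + (y − 19.297)² = 34.2805585394²
eq2: (x − 26.885)² + (y + 1.132)² = 65.8677931231²
eq3: (x − 49.530)² + (y + 25.475)² = 89.1507988527²
eq2−eq3, eq2−eq1 (x²,y² cancel):
  45.290·x − 48.686·y = -1231.186889
  -96.080·x + 40.858·y = 3259.233062
det = 45.290·40.858 − -48.686·-96.080 = -2827.292060
x = (-1231.186889·40.858 − -48.686·3259.233062) / -2827.292060 = -38.331798
y = (45.290·3259.233062 − -1231.186889·-96.080) / -2827.292060 = -10.369721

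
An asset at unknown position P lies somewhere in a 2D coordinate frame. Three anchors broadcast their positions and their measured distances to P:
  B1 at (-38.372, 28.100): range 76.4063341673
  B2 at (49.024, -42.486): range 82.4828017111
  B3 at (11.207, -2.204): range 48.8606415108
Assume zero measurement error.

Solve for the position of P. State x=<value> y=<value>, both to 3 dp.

x=37.231 y=39.149

eq1: (x + 38.372)² + (y − 28.100)² = 76.4063341673²
eq2: (x − 49.024)² + (y + 42.486)² = 82.4828017111²
eq3: (x − 11.207)² + (y + 2.204)² = 48.8606415108²
eq2−eq1, eq2−eq3 (x²,y² cancel):
  -174.792·x + 141.172·y = -980.907711
  -75.634·x + 80.564·y = 338.091982
det = -174.792·80.564 − 141.172·-75.634 = -3404.539640
x = (-980.907711·80.564 − 141.172·338.091982) / -3404.539640 = 37.231163
y = (-174.792·338.091982 − -980.907711·-75.634) / -3404.539640 = 39.149419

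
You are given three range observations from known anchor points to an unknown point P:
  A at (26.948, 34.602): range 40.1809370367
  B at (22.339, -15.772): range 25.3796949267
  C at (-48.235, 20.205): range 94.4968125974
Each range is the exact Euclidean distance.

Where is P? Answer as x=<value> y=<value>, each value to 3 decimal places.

x=43.627 y=-1.954

eq1: (x − 26.948)² + (y − 34.602)² = 40.1809370367²
eq2: (x − 22.339)² + (y + 15.772)² = 25.3796949267²
eq3: (x + 48.235)² + (y − 20.205)² = 94.4968125974²
eq2−eq3, eq2−eq1 (x²,y² cancel):
  -141.148·x + 71.954·y = -6298.448331
  9.218·x + 100.748·y = 205.327416
det = -141.148·100.748 − 71.954·9.218 = -14883.650676
x = (-6298.448331·100.748 − 71.954·205.327416) / -14883.650676 = 43.627079
y = (-141.148·205.327416 − -6298.448331·9.218) / -14883.650676 = -1.953657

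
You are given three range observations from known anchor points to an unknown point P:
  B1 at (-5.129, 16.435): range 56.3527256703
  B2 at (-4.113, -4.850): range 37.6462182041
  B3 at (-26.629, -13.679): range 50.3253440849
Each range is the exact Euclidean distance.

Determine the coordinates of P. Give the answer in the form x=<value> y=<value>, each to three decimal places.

x=19.244 y=-34.374

eq1: (x + 5.129)² + (y − 16.435)² = 56.3527256703²
eq2: (x + 4.113)² + (y + 4.850)² = 37.6462182041²
eq3: (x + 26.629)² + (y + 13.679)² = 50.3253440849²
eq1−eq3, eq1−eq2 (x²,y² cancel):
  -43.000·x − 60.228·y = 1242.792249
  2.032·x − 42.570·y = 1502.415348
det = -43.000·-42.570 − -60.228·2.032 = 1952.893296
x = (1242.792249·-42.570 − -60.228·1502.415348) / 1952.893296 = 19.244167
y = (-43.000·1502.415348 − 1242.792249·2.032) / 1952.893296 = -34.374235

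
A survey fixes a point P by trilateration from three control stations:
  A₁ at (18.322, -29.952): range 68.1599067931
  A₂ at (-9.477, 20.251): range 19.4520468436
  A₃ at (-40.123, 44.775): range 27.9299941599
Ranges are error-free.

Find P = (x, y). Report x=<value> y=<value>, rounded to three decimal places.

x=-28.901 y=19.199

eq1: (x − 18.322)² + (y + 29.952)² = 68.1599067931²
eq2: (x + 9.477)² + (y − 20.251)² = 19.4520468436²
eq3: (x + 40.123)² + (y − 44.775)² = 27.9299941599²
eq2−eq3, eq2−eq1 (x²,y² cancel):
  -61.292·x + 49.048·y = 2713.036777
  55.598·x − 100.406·y = -3534.489310
det = -61.292·-100.406 − 49.048·55.598 = 3427.113848
x = (2713.036777·-100.406 − 49.048·-3534.489310) / 3427.113848 = -28.900569
y = (-61.292·-3534.489310 − 2713.036777·55.598) / 3427.113848 = 19.198808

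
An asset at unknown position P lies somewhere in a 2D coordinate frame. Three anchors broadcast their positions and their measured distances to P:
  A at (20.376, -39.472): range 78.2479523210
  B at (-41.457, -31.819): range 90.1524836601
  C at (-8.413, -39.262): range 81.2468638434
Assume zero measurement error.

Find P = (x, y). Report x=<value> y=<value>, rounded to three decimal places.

x=14.857 y=38.581

eq1: (x − 20.376)² + (y + 39.472)² = 78.2479523210²
eq2: (x + 41.457)² + (y + 31.819)² = 90.1524836601²
eq3: (x + 8.413)² + (y + 39.262)² = 81.2468638434²
eq2−eq1, eq2−eq3 (x²,y² cancel):
  123.666·x − 15.306·y = 1246.816818
  66.088·x − 14.886·y = 407.569029
det = 123.666·-14.886 − -15.306·66.088 = -829.349148
x = (1246.816818·-14.886 − -15.306·407.569029) / -829.349148 = 14.857269
y = (123.666·407.569029 − 1246.816818·66.088) / -829.349148 = 38.581095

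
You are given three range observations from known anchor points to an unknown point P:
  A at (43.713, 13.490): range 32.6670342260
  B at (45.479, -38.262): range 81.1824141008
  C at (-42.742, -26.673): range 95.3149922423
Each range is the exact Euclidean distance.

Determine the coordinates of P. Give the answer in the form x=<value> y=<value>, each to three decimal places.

x=25.066 y=40.312

eq1: (x − 43.713)² + (y − 13.490)² = 32.6670342260²
eq2: (x − 45.479)² + (y + 38.262)² = 81.1824141008²
eq3: (x + 42.742)² + (y + 26.673)² = 95.3149922423²
eq1−eq2, eq1−eq3 (x²,y² cancel):
  3.532·x − 103.504·y = -4083.935618
  -172.910·x − 80.326·y = -7572.291597
det = 3.532·-80.326 − -103.504·-172.910 = -18180.588072
x = (-4083.935618·-80.326 − -103.504·-7572.291597) / -18180.588072 = 25.066090
y = (3.532·-7572.291597 − -4083.935618·-172.910) / -18180.588072 = 40.312153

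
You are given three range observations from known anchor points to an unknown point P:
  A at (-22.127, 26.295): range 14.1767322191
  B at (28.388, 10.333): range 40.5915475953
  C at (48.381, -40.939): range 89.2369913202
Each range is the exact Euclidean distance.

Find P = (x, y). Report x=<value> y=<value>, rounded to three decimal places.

x=-8.075 y=28.170

eq1: (x + 22.127)² + (y − 26.295)² = 14.1767322191²
eq2: (x − 28.388)² + (y − 10.333)² = 40.5915475953²
eq3: (x − 48.381)² + (y + 40.939)² = 89.2369913202²
eq2−eq3, eq2−eq1 (x²,y² cancel):
  39.986·x − 102.544·y = -3211.493435
  -101.030·x + 31.924·y = 1715.075721
det = 39.986·31.924 − -102.544·-101.030 = -9083.507256
x = (-3211.493435·31.924 − -102.544·1715.075721) / -9083.507256 = -8.074745
y = (39.986·1715.075721 − -3211.493435·-101.030) / -9083.507256 = 28.169534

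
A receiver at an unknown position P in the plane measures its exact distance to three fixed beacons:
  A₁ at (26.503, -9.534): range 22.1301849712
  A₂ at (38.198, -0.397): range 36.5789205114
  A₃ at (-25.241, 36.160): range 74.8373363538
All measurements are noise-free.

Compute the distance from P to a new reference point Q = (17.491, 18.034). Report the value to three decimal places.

45.853

eq1: (x − 26.503)² + (y + 9.534)² = 22.1301849712²
eq2: (x − 38.198)² + (y + 0.397)² = 36.5789205114²
eq3: (x + 25.241)² + (y − 36.160)² = 74.8373363538²
eq1−eq2, eq1−eq3 (x²,y² cancel):
  23.390·x + 18.274·y = -182.333691
  -103.488·x + 91.388·y = -3959.534310
det = 23.390·91.388 − 18.274·-103.488 = 4028.705032
x = (-182.333691·91.388 − 18.274·-3959.534310) / 4028.705032 = 13.824149
y = (23.390·-3959.534310 − -182.333691·-103.488) / 4028.705032 = -27.672132
|P − Q| = √((13.824149 − 17.491)² + (-27.672132 − 18.034)²) = 45.852985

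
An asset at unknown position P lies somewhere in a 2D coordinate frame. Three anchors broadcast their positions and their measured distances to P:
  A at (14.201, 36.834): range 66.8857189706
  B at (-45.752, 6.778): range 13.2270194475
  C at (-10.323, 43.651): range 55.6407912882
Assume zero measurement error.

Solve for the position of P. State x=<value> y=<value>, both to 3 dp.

x=-38.535 y=-4.307

eq1: (x − 14.201)² + (y − 36.834)² = 66.8857189706²
eq2: (x + 45.752)² + (y − 6.778)² = 13.2270194475²
eq3: (x + 10.323)² + (y − 43.651)² = 55.6407912882²
eq1−eq3, eq1−eq2 (x²,y² cancel):
  -49.048·x + 13.634·y = 1831.363920
  -119.906·x − 60.112·y = 4879.520190
det = -49.048·-60.112 − 13.634·-119.906 = 4583.171780
x = (1831.363920·-60.112 − 13.634·4879.520190) / 4583.171780 = -38.535393
y = (-49.048·4879.520190 − 1831.363920·-119.906) / 4583.171780 = -4.306883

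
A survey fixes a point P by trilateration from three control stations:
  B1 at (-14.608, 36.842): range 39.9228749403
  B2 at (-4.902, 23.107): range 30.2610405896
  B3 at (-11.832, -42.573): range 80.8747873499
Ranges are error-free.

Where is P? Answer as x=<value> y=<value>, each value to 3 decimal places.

eq1: (x + 14.608)² + (y − 36.842)² = 39.9228749403²
eq2: (x + 4.902)² + (y − 23.107)² = 30.2610405896²
eq3: (x + 11.832)² + (y + 42.573)² = 80.8747873499²
eq2−eq1, eq2−eq3 (x²,y² cancel):
  -19.412·x + 27.470·y = 334.658209
  -13.860·x − 131.360·y = -4230.507151
det = -19.412·-131.360 − 27.470·-13.860 = 2930.694520
x = (334.658209·-131.360 − 27.470·-4230.507151) / 2930.694520 = 24.653313
y = (-19.412·-4230.507151 − 334.658209·-13.860) / 2930.694520 = 29.604234

x=24.653 y=29.604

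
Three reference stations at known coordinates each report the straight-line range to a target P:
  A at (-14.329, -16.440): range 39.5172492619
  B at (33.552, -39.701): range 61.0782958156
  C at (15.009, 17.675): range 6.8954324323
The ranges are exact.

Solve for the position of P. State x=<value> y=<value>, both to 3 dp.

x=8.338 y=15.930

eq1: (x + 14.329)² + (y + 16.440)² = 39.5172492619²
eq2: (x − 33.552)² + (y + 39.701)² = 61.0782958156²
eq3: (x − 15.009)² + (y − 17.675)² = 6.8954324323²
eq1−eq3, eq1−eq2 (x²,y² cancel):
  58.676·x + 68.230·y = 1576.147866
  95.762·x − 46.522·y = 57.367033
det = 58.676·-46.522 − 68.230·95.762 = -9263.566132
x = (1576.147866·-46.522 − 68.230·57.367033) / -9263.566132 = 8.338010
y = (58.676·57.367033 − 1576.147866·95.762) / -9263.566132 = 15.930043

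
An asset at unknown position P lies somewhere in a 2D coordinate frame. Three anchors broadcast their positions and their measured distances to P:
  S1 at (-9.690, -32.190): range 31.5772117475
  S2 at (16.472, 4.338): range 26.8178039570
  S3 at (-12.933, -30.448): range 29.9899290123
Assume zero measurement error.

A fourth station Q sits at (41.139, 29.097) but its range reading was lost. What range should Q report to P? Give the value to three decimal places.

59.043

eq1: (x + 9.690)² + (y + 32.190)² = 31.5772117475²
eq2: (x − 16.472)² + (y − 4.338)² = 26.8178039570²
eq3: (x + 12.933)² + (y + 30.448)² = 29.9899290123²
eq2−eq1, eq2−eq3 (x²,y² cancel):
  -52.324·x − 73.056·y = 562.021479
  -58.810·x − 69.572·y = 623.996932
det = -52.324·-69.572 − -73.056·-58.810 = -656.138032
x = (562.021479·-69.572 − -73.056·623.996932) / -656.138032 = -9.884752
y = (-52.324·623.996932 − 562.021479·-58.810) / -656.138032 = -0.613389
|P − Q| = √((-9.884752 − 41.139)² + (-0.613389 − 29.097)²) = 59.043462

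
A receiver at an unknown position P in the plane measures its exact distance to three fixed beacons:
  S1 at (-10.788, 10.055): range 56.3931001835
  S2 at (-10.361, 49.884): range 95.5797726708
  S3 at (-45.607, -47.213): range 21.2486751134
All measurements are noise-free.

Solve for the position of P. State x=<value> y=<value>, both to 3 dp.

eq1: (x + 10.788)² + (y − 10.055)² = 56.3931001835²
eq2: (x + 10.361)² + (y − 49.884)² = 95.5797726708²
eq3: (x + 45.607)² + (y + 47.213)² = 21.2486751134²
eq2−eq3, eq2−eq1 (x²,y² cancel):
  -70.492·x − 194.194·y = 10397.288791
  -0.854·x − 79.658·y = 3577.031388
det = -70.492·-79.658 − -194.194·-0.854 = 5449.410060
x = (10397.288791·-79.658 − -194.194·3577.031388) / 5449.410060 = -24.514433
y = (-70.492·3577.031388 − 10397.288791·-0.854) / 5449.410060 = -44.642046

x=-24.514 y=-44.642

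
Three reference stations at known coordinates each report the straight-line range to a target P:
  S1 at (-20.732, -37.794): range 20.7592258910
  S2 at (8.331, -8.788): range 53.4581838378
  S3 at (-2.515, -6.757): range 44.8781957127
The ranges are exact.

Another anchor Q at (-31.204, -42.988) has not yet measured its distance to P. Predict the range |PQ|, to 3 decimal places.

15.116

eq1: (x + 20.732)² + (y + 37.794)² = 20.7592258910²
eq2: (x − 8.331)² + (y + 8.788)² = 53.4581838378²
eq3: (x + 2.515)² + (y + 6.757)² = 44.8781957127²
eq1−eq2, eq1−eq3 (x²,y² cancel):
  58.126·x + 58.012·y = -4138.399715
  36.434·x + 62.074·y = -3389.326977
det = 58.126·62.074 − 58.012·36.434 = 1494.504116
x = (-4138.399715·62.074 − 58.012·-3389.326977) / 1494.504116 = -40.324671
y = (58.126·-3389.326977 − -4138.399715·36.434) / 1494.504116 = -30.933046
|P − Q| = √((-40.324671 − -31.204)² + (-30.933046 − -42.988)²) = 15.116500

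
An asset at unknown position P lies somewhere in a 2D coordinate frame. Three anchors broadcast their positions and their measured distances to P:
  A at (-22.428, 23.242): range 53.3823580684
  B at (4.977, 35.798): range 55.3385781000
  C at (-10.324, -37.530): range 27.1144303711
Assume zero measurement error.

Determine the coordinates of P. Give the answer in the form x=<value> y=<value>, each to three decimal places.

x=9.776 y=-19.332

eq1: (x + 22.428)² + (y − 23.242)² = 53.3823580684²
eq2: (x − 4.977)² + (y − 35.798)² = 55.3385781000²
eq3: (x + 10.324)² + (y + 37.530)² = 27.1144303711²
eq3−eq1, eq3−eq2 (x²,y² cancel):
  -24.208·x + 121.544·y = -2586.363947
  30.602·x + 146.656·y = -2535.984435
det = -24.208·146.656 − 121.544·30.602 = -7269.737936
x = (-2586.363947·146.656 − 121.544·-2535.984435) / -7269.737936 = 9.776432
y = (-24.208·-2535.984435 − -2586.363947·30.602) / -7269.737936 = -19.332061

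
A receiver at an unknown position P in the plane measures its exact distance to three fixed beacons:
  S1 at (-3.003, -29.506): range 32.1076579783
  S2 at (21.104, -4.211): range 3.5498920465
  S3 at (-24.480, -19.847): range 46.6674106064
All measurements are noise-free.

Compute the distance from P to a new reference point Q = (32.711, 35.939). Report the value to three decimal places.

eq1: (x + 3.003)² + (y + 29.506)² = 32.1076579783²
eq2: (x − 21.104)² + (y + 4.211)² = 3.5498920465²
eq3: (x + 24.480)² + (y + 19.847)² = 46.6674106064²
eq2−eq3, eq2−eq1 (x²,y² cancel):
  -91.168·x − 31.272·y = -1635.183007
  -48.214·x − 50.590·y = -601.789259
det = -91.168·-50.590 − -31.272·-48.214 = 3104.440912
x = (-1635.183007·-50.590 − -31.272·-601.789259) / 3104.440912 = 20.584948
y = (-91.168·-601.789259 − -1635.183007·-48.214) / 3104.440912 = -7.722740
|P − Q| = √((20.584948 − 32.711)² + (-7.722740 − 35.939)²) = 45.314332

45.314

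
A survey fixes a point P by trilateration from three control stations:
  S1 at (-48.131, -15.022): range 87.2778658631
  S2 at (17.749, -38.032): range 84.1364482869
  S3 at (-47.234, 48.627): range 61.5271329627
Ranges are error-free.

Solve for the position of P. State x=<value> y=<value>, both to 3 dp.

eq1: (x + 48.131)² + (y + 15.022)² = 87.2778658631²
eq2: (x − 17.749)² + (y + 38.032)² = 84.1364482869²
eq3: (x + 47.234)² + (y − 48.627)² = 61.5271329627²
eq1−eq3, eq1−eq2 (x²,y² cancel):
  1.794·x + 127.298·y = 5885.220019
  131.760·x − 46.020·y = -242.309681
det = 1.794·-46.020 − 127.298·131.760 = -16855.344360
x = (5885.220019·-46.020 − 127.298·-242.309681) / -16855.344360 = 14.238350
y = (1.794·-242.309681 − 5885.220019·131.760) / -16855.344360 = 46.031174

x=14.238 y=46.031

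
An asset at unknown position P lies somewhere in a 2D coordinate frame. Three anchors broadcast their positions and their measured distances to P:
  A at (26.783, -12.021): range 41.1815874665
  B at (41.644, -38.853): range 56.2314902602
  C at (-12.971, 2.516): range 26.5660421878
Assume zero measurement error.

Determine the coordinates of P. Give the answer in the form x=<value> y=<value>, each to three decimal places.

eq1: (x − 26.783)² + (y + 12.021)² = 41.1815874665²
eq2: (x − 41.644)² + (y + 38.853)² = 56.2314902602²
eq3: (x + 12.971)² + (y − 2.516)² = 26.5660421878²
eq2−eq3, eq2−eq1 (x²,y² cancel):
  -109.230·x + 82.738·y = -612.975349
  -29.722·x + 53.664·y = -915.887464
det = -109.230·53.664 − 82.738·-29.722 = -3402.579884
x = (-612.975349·53.664 − 82.738·-915.887464) / -3402.579884 = -12.603374
y = (-109.230·-915.887464 − -612.975349·-29.722) / -3402.579884 = -24.047498

x=-12.603 y=-24.047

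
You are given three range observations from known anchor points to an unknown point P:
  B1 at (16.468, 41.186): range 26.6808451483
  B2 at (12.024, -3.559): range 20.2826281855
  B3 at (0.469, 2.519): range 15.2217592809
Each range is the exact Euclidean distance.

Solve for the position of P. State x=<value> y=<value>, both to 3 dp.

eq1: (x − 16.468)² + (y − 41.186)² = 26.6808451483²
eq2: (x − 12.024)² + (y + 3.559)² = 20.2826281855²
eq3: (x − 0.469)² + (y − 2.519)² = 15.2217592809²
eq3−eq2, eq3−eq1 (x²,y² cancel):
  23.110·x − 12.156·y = -29.005316
  31.998·x + 77.334·y = 1480.750756
det = 23.110·77.334 − -12.156·31.998 = 2176.156428
x = (-29.005316·77.334 − -12.156·1480.750756) / 2176.156428 = 7.240706
y = (23.110·1480.750756 − -29.005316·31.998) / 2176.156428 = 16.151533

x=7.241 y=16.152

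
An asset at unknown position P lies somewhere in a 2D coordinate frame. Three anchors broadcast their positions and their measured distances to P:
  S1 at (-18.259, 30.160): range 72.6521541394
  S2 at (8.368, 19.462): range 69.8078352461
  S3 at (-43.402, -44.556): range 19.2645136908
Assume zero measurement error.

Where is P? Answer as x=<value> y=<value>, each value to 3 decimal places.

x=-24.277 y=-42.242

eq1: (x + 18.259)² + (y − 30.160)² = 72.6521541394²
eq2: (x − 8.368)² + (y − 19.462)² = 69.8078352461²
eq3: (x + 43.402)² + (y + 44.556)² = 19.2645136908²
eq1−eq3, eq1−eq2 (x²,y² cancel):
  -50.286·x − 149.432·y = 7533.168072
  53.254·x − 21.396·y = -389.022174
det = -50.286·-21.396 − -149.432·53.254 = 9033.770984
x = (7533.168072·-21.396 − -149.432·-389.022174) / 9033.770984 = -24.276908
y = (-50.286·-389.022174 − 7533.168072·53.254) / 9033.770984 = -42.242488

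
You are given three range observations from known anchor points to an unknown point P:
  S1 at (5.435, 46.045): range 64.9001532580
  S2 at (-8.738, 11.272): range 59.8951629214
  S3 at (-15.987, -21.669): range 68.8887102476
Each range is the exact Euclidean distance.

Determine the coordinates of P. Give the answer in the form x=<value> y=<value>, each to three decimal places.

x=49.822 y=-1.303

eq1: (x − 5.435)² + (y − 46.045)² = 64.9001532580²
eq2: (x + 8.738)² + (y − 11.272)² = 59.8951629214²
eq3: (x + 15.987)² + (y + 21.669)² = 68.8887102476²
eq1−eq2, eq1−eq3 (x²,y² cancel):
  -28.346·x − 69.546·y = -1321.671270
  -42.844·x − 135.428·y = -1958.176027
det = -28.346·-135.428 − -69.546·-42.844 = 859.213264
x = (-1321.671270·-135.428 − -69.546·-1958.176027) / 859.213264 = 49.822307
y = (-28.346·-1958.176027 − -1321.671270·-42.844) / 859.213264 = -1.302618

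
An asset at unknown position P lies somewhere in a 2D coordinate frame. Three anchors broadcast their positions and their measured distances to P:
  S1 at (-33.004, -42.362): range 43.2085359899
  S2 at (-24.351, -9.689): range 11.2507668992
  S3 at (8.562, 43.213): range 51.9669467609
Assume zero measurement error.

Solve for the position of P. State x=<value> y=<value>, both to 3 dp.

x=-15.366 y=-2.917

eq1: (x + 33.004)² + (y + 42.362)² = 43.2085359899²
eq2: (x + 24.351)² + (y + 9.689)² = 11.2507668992²
eq3: (x − 8.562)² + (y − 43.213)² = 51.9669467609²
eq1−eq3, eq1−eq2 (x²,y² cancel):
  83.132·x + 171.150·y = -1776.717820
  17.306·x + 65.346·y = -456.557311
det = 83.132·65.346 − 171.150·17.306 = 2470.421772
x = (-1776.717820·65.346 − 171.150·-456.557311) / 2470.421772 = -15.366453
y = (83.132·-456.557311 − -1776.717820·17.306) / 2470.421772 = -2.917171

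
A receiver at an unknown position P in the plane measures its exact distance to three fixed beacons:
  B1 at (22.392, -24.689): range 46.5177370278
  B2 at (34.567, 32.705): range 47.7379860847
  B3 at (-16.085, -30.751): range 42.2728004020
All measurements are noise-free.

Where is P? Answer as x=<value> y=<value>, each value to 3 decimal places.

eq1: (x − 22.392)² + (y + 24.689)² = 46.5177370278²
eq2: (x − 34.567)² + (y − 32.705)² = 47.7379860847²
eq3: (x + 16.085)² + (y + 30.751)² = 42.2728004020²
eq2−eq3, eq2−eq1 (x²,y² cancel):
  -101.304·x − 126.912·y = -568.217626
  -24.350·x − 114.788·y = -1038.530672
det = -101.304·-114.788 − -126.912·-24.350 = 8538.176352
x = (-568.217626·-114.788 − -126.912·-1038.530672) / 8538.176352 = -7.797618
y = (-101.304·-1038.530672 − -568.217626·-24.350) / 8538.176352 = 10.701490

x=-7.798 y=10.701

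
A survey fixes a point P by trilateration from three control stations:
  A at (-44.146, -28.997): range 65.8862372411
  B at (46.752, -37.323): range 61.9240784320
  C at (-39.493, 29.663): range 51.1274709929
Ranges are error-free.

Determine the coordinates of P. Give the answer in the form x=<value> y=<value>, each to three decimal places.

x=8.142 y=11.090

eq1: (x + 44.146)² + (y + 28.997)² = 65.8862372411²
eq2: (x − 46.752)² + (y + 37.323)² = 61.9240784320²
eq3: (x + 39.493)² + (y − 29.663)² = 51.1274709929²
eq1−eq2, eq1−eq3 (x²,y² cancel):
  181.796·x − 16.652·y = 1295.465276
  9.306·x + 117.320·y = 1376.873261
det = 181.796·117.320 − -16.652·9.306 = 21483.270232
x = (1295.465276·117.320 − -16.652·1376.873261) / 21483.270232 = 8.141762
y = (181.796·1376.873261 − 1295.465276·9.306) / 21483.270232 = 11.090232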